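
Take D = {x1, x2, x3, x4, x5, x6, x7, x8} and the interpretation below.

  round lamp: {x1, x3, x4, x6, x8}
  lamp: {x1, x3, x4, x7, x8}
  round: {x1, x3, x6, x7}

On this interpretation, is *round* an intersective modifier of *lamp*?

⟦round⟧ ∩ ⟦lamp⟧ = {x1, x3, x6, x7} ∩ {x1, x3, x4, x7, x8} = {x1, x3, x7}
Observed ⟦round lamp⟧ = {x1, x3, x4, x6, x8}.
These differ, so the modifier is not intersective in this model.

no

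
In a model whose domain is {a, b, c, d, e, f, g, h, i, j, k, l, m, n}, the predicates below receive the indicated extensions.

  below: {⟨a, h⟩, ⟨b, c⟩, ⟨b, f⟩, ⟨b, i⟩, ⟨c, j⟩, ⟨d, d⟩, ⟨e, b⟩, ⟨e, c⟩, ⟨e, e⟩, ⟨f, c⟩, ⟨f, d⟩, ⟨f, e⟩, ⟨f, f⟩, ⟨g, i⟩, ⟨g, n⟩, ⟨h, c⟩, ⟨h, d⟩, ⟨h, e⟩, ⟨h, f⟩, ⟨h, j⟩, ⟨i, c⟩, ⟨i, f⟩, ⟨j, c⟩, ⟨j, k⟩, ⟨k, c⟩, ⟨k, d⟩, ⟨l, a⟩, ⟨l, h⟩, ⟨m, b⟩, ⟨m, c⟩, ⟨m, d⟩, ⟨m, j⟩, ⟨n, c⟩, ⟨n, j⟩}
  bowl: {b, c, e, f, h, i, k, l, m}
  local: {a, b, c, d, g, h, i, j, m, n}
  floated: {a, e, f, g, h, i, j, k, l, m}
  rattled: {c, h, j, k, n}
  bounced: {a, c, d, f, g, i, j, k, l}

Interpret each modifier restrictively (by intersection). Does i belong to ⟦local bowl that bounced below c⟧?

yes

⟦that bounced⟧ = ⟦bounced⟧ = {a, c, d, f, g, i, j, k, l}
⟦below c⟧ = {x : ⟨x, c⟩ ∈ ⟦below⟧} = {b, e, f, h, i, j, k, m, n}
⟦bowl⟧ = {b, c, e, f, h, i, k, l, m}
… ∩ ⟦that bounced⟧ = {b, c, e, f, h, i, k, l, m} ∩ {a, c, d, f, g, i, j, k, l} = {c, f, i, k, l}
… ∩ ⟦below c⟧ = {c, f, i, k, l} ∩ {b, e, f, h, i, j, k, m, n} = {f, i, k}
… ∩ ⟦local⟧ = {f, i, k} ∩ {a, b, c, d, g, h, i, j, m, n} = {i}
⟦local bowl that bounced below c⟧ = {i}; i ∈ this set.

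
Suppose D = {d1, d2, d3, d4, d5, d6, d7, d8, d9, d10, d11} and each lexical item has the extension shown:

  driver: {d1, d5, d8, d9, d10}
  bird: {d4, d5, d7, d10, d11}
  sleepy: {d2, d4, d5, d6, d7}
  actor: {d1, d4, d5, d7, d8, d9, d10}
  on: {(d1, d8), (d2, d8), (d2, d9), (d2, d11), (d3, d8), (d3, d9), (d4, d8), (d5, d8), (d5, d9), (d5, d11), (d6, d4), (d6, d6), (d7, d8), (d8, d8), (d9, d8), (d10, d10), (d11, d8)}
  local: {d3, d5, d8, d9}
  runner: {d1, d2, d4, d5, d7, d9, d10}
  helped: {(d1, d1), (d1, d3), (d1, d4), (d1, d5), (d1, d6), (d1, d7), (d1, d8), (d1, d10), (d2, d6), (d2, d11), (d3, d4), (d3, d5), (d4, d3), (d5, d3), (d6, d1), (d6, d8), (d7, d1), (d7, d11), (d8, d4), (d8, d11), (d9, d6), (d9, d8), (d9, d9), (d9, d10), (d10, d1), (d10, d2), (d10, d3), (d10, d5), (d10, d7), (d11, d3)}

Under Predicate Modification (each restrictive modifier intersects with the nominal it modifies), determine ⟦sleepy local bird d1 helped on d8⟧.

⟦d1 helped⟧ = {x : ⟨d1, x⟩ ∈ ⟦helped⟧} = {d1, d3, d4, d5, d6, d7, d8, d10}
⟦on d8⟧ = {x : ⟨x, d8⟩ ∈ ⟦on⟧} = {d1, d2, d3, d4, d5, d7, d8, d9, d11}
⟦bird⟧ = {d4, d5, d7, d10, d11}
… ∩ ⟦d1 helped⟧ = {d4, d5, d7, d10, d11} ∩ {d1, d3, d4, d5, d6, d7, d8, d10} = {d4, d5, d7, d10}
… ∩ ⟦on d8⟧ = {d4, d5, d7, d10} ∩ {d1, d2, d3, d4, d5, d7, d8, d9, d11} = {d4, d5, d7}
… ∩ ⟦sleepy⟧ = {d4, d5, d7} ∩ {d2, d4, d5, d6, d7} = {d4, d5, d7}
… ∩ ⟦local⟧ = {d4, d5, d7} ∩ {d3, d5, d8, d9} = {d5}
So ⟦sleepy local bird d1 helped on d8⟧ = {d5}.

{d5}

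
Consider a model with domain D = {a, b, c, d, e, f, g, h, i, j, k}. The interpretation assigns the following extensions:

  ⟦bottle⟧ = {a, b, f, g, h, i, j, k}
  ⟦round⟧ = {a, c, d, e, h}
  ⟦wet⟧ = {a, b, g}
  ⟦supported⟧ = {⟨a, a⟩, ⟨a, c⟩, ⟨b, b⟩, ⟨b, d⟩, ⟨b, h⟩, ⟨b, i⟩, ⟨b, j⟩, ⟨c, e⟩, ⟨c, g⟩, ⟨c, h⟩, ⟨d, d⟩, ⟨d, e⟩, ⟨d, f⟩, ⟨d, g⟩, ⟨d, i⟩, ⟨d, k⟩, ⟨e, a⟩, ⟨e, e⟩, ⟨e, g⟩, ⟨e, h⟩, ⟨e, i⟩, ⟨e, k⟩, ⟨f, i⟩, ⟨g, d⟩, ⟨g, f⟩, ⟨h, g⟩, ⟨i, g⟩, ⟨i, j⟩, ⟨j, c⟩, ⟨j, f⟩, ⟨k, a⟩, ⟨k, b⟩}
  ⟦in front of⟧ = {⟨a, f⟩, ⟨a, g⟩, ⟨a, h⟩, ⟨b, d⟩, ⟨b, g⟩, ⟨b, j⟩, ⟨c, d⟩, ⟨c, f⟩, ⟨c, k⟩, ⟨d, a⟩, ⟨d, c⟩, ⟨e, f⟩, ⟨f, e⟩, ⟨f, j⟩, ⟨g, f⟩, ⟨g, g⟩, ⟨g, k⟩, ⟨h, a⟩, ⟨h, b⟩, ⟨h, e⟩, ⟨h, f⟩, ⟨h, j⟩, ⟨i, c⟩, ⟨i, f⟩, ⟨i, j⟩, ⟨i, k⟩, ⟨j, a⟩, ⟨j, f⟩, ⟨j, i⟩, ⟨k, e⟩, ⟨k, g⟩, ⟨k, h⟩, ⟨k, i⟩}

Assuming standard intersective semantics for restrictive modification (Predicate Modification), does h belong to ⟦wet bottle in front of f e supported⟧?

no

⟦in front of f⟧ = {x : ⟨x, f⟩ ∈ ⟦in front of⟧} = {a, c, e, g, h, i, j}
⟦e supported⟧ = {x : ⟨e, x⟩ ∈ ⟦supported⟧} = {a, e, g, h, i, k}
⟦bottle⟧ = {a, b, f, g, h, i, j, k}
… ∩ ⟦in front of f⟧ = {a, b, f, g, h, i, j, k} ∩ {a, c, e, g, h, i, j} = {a, g, h, i, j}
… ∩ ⟦e supported⟧ = {a, g, h, i, j} ∩ {a, e, g, h, i, k} = {a, g, h, i}
… ∩ ⟦wet⟧ = {a, g, h, i} ∩ {a, b, g} = {a, g}
⟦wet bottle in front of f e supported⟧ = {a, g}; h ∉ this set.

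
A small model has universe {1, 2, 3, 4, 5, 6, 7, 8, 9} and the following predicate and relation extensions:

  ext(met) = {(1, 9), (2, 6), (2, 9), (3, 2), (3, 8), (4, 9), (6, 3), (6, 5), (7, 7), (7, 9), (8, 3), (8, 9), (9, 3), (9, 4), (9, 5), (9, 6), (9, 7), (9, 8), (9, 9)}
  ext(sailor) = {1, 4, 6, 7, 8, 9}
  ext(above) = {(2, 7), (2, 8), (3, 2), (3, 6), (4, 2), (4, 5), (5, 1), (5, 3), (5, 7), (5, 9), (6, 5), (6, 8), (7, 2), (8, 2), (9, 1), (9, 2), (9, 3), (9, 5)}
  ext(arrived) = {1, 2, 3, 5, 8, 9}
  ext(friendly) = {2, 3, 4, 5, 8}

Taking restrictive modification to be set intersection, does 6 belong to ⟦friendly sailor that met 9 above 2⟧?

no

⟦that met 9⟧ = {x : ⟨x, 9⟩ ∈ ⟦met⟧} = {1, 2, 4, 7, 8, 9}
⟦above 2⟧ = {x : ⟨x, 2⟩ ∈ ⟦above⟧} = {3, 4, 7, 8, 9}
⟦sailor⟧ = {1, 4, 6, 7, 8, 9}
… ∩ ⟦that met 9⟧ = {1, 4, 6, 7, 8, 9} ∩ {1, 2, 4, 7, 8, 9} = {1, 4, 7, 8, 9}
… ∩ ⟦above 2⟧ = {1, 4, 7, 8, 9} ∩ {3, 4, 7, 8, 9} = {4, 7, 8, 9}
… ∩ ⟦friendly⟧ = {4, 7, 8, 9} ∩ {2, 3, 4, 5, 8} = {4, 8}
⟦friendly sailor that met 9 above 2⟧ = {4, 8}; 6 ∉ this set.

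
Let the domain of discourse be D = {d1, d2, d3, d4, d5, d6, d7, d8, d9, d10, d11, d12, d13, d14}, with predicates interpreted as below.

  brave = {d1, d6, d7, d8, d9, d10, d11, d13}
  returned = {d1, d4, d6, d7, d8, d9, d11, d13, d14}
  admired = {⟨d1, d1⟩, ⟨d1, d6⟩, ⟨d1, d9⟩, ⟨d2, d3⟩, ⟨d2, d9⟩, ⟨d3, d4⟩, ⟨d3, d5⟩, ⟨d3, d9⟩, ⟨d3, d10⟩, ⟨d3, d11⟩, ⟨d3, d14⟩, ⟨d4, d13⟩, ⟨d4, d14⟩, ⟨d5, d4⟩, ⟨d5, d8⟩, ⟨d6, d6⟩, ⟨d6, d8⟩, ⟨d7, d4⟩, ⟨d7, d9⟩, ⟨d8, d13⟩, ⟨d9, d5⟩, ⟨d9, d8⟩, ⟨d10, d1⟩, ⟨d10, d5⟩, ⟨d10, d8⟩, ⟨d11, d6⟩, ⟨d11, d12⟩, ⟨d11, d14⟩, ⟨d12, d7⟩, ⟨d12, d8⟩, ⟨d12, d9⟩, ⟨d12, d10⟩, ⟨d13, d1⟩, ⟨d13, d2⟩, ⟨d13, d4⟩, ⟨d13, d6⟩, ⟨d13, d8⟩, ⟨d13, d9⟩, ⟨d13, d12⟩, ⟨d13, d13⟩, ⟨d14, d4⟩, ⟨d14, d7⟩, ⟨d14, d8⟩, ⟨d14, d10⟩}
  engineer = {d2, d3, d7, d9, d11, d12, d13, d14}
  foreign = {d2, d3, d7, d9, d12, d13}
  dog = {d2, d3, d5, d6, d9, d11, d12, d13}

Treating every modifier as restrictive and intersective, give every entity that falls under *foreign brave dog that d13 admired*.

⟦that d13 admired⟧ = {x : ⟨d13, x⟩ ∈ ⟦admired⟧} = {d1, d2, d4, d6, d8, d9, d12, d13}
⟦dog⟧ = {d2, d3, d5, d6, d9, d11, d12, d13}
… ∩ ⟦that d13 admired⟧ = {d2, d3, d5, d6, d9, d11, d12, d13} ∩ {d1, d2, d4, d6, d8, d9, d12, d13} = {d2, d6, d9, d12, d13}
… ∩ ⟦foreign⟧ = {d2, d6, d9, d12, d13} ∩ {d2, d3, d7, d9, d12, d13} = {d2, d9, d12, d13}
… ∩ ⟦brave⟧ = {d2, d9, d12, d13} ∩ {d1, d6, d7, d8, d9, d10, d11, d13} = {d9, d13}
So ⟦foreign brave dog that d13 admired⟧ = {d9, d13}.

{d9, d13}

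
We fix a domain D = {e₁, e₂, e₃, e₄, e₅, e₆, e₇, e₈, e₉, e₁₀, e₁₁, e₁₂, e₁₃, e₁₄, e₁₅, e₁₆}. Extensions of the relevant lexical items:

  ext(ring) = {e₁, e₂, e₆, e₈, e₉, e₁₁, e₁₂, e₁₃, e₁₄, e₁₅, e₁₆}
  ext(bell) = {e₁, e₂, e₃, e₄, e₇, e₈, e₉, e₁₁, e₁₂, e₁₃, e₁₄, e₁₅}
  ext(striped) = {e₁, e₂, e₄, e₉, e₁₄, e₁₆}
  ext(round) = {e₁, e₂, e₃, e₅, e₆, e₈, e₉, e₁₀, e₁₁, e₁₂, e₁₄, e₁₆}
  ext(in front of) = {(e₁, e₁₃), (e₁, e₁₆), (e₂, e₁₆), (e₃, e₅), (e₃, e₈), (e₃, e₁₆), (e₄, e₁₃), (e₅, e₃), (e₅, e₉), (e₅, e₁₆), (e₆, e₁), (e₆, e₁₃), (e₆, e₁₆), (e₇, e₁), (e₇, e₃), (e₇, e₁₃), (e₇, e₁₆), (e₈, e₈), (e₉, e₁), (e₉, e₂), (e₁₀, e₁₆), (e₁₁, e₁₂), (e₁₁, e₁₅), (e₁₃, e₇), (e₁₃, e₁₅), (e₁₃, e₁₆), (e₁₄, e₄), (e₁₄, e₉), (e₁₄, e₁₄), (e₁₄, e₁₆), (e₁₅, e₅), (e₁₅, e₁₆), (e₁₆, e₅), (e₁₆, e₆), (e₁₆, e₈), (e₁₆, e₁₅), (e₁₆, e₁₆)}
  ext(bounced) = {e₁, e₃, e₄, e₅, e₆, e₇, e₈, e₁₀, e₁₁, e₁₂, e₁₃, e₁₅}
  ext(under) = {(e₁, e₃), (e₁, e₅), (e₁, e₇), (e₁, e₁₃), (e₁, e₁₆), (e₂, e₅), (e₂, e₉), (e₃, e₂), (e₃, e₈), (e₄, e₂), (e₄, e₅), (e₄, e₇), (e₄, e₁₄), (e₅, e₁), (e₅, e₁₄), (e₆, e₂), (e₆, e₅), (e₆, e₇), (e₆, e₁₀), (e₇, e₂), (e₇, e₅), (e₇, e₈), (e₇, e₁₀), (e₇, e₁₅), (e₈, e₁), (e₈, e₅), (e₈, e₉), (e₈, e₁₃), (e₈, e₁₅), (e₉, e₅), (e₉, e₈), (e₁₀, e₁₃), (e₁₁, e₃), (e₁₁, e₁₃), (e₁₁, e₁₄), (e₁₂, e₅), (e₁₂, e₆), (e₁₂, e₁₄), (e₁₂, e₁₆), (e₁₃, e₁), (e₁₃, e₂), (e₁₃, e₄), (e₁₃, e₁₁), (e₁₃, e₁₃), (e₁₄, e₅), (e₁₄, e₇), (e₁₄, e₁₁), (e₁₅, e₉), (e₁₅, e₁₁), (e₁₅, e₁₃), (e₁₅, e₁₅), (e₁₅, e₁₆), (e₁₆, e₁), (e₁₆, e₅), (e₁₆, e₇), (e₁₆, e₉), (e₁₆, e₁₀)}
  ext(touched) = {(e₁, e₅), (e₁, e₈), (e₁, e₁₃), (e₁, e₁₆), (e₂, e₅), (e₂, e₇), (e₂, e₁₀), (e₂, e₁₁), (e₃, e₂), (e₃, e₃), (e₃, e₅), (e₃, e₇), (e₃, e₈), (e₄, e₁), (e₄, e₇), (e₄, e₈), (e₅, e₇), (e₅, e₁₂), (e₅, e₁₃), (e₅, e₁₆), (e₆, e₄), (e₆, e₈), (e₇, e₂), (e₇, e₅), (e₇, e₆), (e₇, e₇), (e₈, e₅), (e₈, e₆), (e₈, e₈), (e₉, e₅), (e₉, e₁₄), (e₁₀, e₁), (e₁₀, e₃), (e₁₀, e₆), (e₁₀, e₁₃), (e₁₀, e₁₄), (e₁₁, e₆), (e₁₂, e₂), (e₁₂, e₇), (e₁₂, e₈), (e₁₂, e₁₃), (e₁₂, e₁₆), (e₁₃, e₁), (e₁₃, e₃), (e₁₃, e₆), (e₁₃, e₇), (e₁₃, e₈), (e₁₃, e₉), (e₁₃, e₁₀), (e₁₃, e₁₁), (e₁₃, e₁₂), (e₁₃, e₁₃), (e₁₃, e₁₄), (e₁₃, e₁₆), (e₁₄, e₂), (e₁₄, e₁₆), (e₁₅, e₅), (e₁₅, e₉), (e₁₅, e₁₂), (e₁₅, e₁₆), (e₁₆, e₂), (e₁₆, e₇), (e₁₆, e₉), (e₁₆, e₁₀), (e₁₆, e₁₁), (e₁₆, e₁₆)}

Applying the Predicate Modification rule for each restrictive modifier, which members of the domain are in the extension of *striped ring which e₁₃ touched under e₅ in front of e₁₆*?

{e₁, e₁₄, e₁₆}

⟦which e₁₃ touched⟧ = {x : ⟨e₁₃, x⟩ ∈ ⟦touched⟧} = {e₁, e₃, e₆, e₇, e₈, e₉, e₁₀, e₁₁, e₁₂, e₁₃, e₁₄, e₁₆}
⟦under e₅⟧ = {x : ⟨x, e₅⟩ ∈ ⟦under⟧} = {e₁, e₂, e₄, e₆, e₇, e₈, e₉, e₁₂, e₁₄, e₁₆}
⟦in front of e₁₆⟧ = {x : ⟨x, e₁₆⟩ ∈ ⟦in front of⟧} = {e₁, e₂, e₃, e₅, e₆, e₇, e₁₀, e₁₃, e₁₄, e₁₅, e₁₆}
⟦ring⟧ = {e₁, e₂, e₆, e₈, e₉, e₁₁, e₁₂, e₁₃, e₁₄, e₁₅, e₁₆}
… ∩ ⟦which e₁₃ touched⟧ = {e₁, e₂, e₆, e₈, e₉, e₁₁, e₁₂, e₁₃, e₁₄, e₁₅, e₁₆} ∩ {e₁, e₃, e₆, e₇, e₈, e₉, e₁₀, e₁₁, e₁₂, e₁₃, e₁₄, e₁₆} = {e₁, e₆, e₈, e₉, e₁₁, e₁₂, e₁₃, e₁₄, e₁₆}
… ∩ ⟦under e₅⟧ = {e₁, e₆, e₈, e₉, e₁₁, e₁₂, e₁₃, e₁₄, e₁₆} ∩ {e₁, e₂, e₄, e₆, e₇, e₈, e₉, e₁₂, e₁₄, e₁₆} = {e₁, e₆, e₈, e₉, e₁₂, e₁₄, e₁₆}
… ∩ ⟦in front of e₁₆⟧ = {e₁, e₆, e₈, e₉, e₁₂, e₁₄, e₁₆} ∩ {e₁, e₂, e₃, e₅, e₆, e₇, e₁₀, e₁₃, e₁₄, e₁₅, e₁₆} = {e₁, e₆, e₁₄, e₁₆}
… ∩ ⟦striped⟧ = {e₁, e₆, e₁₄, e₁₆} ∩ {e₁, e₂, e₄, e₉, e₁₄, e₁₆} = {e₁, e₁₄, e₁₆}
So ⟦striped ring which e₁₃ touched under e₅ in front of e₁₆⟧ = {e₁, e₁₄, e₁₆}.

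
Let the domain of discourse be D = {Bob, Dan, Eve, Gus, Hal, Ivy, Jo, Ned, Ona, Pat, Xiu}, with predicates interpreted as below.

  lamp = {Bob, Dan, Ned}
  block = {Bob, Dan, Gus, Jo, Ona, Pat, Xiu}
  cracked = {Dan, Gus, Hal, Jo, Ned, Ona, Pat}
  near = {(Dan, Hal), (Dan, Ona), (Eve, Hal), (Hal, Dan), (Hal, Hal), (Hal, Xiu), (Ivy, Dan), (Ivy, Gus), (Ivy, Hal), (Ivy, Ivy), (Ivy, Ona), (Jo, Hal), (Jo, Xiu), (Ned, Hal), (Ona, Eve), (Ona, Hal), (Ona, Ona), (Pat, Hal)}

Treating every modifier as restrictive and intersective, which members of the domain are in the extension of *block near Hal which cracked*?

{Dan, Jo, Ona, Pat}

⟦near Hal⟧ = {x : ⟨x, Hal⟩ ∈ ⟦near⟧} = {Dan, Eve, Hal, Ivy, Jo, Ned, Ona, Pat}
⟦which cracked⟧ = ⟦cracked⟧ = {Dan, Gus, Hal, Jo, Ned, Ona, Pat}
⟦block⟧ = {Bob, Dan, Gus, Jo, Ona, Pat, Xiu}
… ∩ ⟦near Hal⟧ = {Bob, Dan, Gus, Jo, Ona, Pat, Xiu} ∩ {Dan, Eve, Hal, Ivy, Jo, Ned, Ona, Pat} = {Dan, Jo, Ona, Pat}
… ∩ ⟦which cracked⟧ = {Dan, Jo, Ona, Pat} ∩ {Dan, Gus, Hal, Jo, Ned, Ona, Pat} = {Dan, Jo, Ona, Pat}
So ⟦block near Hal which cracked⟧ = {Dan, Jo, Ona, Pat}.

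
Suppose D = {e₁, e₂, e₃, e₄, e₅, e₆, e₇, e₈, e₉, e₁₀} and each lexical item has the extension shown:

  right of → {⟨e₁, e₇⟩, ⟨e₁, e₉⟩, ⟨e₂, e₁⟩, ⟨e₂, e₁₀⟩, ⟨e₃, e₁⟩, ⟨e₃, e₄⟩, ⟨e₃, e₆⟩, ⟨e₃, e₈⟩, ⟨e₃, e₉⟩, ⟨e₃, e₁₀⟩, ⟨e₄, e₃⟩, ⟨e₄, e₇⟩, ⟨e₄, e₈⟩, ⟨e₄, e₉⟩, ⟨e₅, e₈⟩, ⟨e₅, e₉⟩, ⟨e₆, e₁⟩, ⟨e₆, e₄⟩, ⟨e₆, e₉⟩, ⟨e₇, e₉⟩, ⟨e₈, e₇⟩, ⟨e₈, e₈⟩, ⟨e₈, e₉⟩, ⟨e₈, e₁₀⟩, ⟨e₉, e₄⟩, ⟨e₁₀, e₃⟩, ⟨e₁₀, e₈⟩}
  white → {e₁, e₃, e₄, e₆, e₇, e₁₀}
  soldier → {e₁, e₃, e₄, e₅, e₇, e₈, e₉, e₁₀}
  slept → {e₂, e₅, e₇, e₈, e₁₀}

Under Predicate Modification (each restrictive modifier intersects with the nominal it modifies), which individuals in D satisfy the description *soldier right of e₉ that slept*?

{e₅, e₇, e₈}

⟦right of e₉⟧ = {x : ⟨x, e₉⟩ ∈ ⟦right of⟧} = {e₁, e₃, e₄, e₅, e₆, e₇, e₈}
⟦that slept⟧ = ⟦slept⟧ = {e₂, e₅, e₇, e₈, e₁₀}
⟦soldier⟧ = {e₁, e₃, e₄, e₅, e₇, e₈, e₉, e₁₀}
… ∩ ⟦right of e₉⟧ = {e₁, e₃, e₄, e₅, e₇, e₈, e₉, e₁₀} ∩ {e₁, e₃, e₄, e₅, e₆, e₇, e₈} = {e₁, e₃, e₄, e₅, e₇, e₈}
… ∩ ⟦that slept⟧ = {e₁, e₃, e₄, e₅, e₇, e₈} ∩ {e₂, e₅, e₇, e₈, e₁₀} = {e₅, e₇, e₈}
So ⟦soldier right of e₉ that slept⟧ = {e₅, e₇, e₈}.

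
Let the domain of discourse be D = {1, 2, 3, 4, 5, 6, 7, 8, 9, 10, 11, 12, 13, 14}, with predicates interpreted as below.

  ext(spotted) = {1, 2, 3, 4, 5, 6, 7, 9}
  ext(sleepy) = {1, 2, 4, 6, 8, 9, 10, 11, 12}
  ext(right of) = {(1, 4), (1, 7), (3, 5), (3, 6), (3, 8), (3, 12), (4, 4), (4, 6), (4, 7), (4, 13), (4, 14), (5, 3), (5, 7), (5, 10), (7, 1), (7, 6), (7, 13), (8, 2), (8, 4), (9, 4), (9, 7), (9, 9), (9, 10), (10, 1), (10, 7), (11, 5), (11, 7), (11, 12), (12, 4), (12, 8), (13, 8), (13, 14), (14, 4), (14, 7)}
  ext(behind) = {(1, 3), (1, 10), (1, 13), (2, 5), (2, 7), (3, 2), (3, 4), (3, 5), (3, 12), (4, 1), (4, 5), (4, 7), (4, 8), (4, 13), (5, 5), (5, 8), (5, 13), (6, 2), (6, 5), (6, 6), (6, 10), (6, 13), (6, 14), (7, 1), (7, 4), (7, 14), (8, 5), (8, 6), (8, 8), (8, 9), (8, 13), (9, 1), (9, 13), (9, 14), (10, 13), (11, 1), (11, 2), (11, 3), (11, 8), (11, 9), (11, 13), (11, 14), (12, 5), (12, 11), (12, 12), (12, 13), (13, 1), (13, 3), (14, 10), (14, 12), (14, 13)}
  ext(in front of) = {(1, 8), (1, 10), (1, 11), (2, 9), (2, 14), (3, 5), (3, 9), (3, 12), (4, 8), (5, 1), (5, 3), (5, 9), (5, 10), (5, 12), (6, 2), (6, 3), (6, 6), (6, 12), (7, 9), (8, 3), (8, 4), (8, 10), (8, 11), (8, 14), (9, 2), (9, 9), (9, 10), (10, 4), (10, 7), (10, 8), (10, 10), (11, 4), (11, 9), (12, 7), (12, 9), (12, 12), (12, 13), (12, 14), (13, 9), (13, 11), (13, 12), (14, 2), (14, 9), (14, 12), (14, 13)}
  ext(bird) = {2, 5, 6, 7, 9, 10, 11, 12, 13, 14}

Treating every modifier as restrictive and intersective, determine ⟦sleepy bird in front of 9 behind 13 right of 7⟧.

{9, 11}

⟦in front of 9⟧ = {x : ⟨x, 9⟩ ∈ ⟦in front of⟧} = {2, 3, 5, 7, 9, 11, 12, 13, 14}
⟦behind 13⟧ = {x : ⟨x, 13⟩ ∈ ⟦behind⟧} = {1, 4, 5, 6, 8, 9, 10, 11, 12, 14}
⟦right of 7⟧ = {x : ⟨x, 7⟩ ∈ ⟦right of⟧} = {1, 4, 5, 9, 10, 11, 14}
⟦bird⟧ = {2, 5, 6, 7, 9, 10, 11, 12, 13, 14}
… ∩ ⟦in front of 9⟧ = {2, 5, 6, 7, 9, 10, 11, 12, 13, 14} ∩ {2, 3, 5, 7, 9, 11, 12, 13, 14} = {2, 5, 7, 9, 11, 12, 13, 14}
… ∩ ⟦behind 13⟧ = {2, 5, 7, 9, 11, 12, 13, 14} ∩ {1, 4, 5, 6, 8, 9, 10, 11, 12, 14} = {5, 9, 11, 12, 14}
… ∩ ⟦right of 7⟧ = {5, 9, 11, 12, 14} ∩ {1, 4, 5, 9, 10, 11, 14} = {5, 9, 11, 14}
… ∩ ⟦sleepy⟧ = {5, 9, 11, 14} ∩ {1, 2, 4, 6, 8, 9, 10, 11, 12} = {9, 11}
So ⟦sleepy bird in front of 9 behind 13 right of 7⟧ = {9, 11}.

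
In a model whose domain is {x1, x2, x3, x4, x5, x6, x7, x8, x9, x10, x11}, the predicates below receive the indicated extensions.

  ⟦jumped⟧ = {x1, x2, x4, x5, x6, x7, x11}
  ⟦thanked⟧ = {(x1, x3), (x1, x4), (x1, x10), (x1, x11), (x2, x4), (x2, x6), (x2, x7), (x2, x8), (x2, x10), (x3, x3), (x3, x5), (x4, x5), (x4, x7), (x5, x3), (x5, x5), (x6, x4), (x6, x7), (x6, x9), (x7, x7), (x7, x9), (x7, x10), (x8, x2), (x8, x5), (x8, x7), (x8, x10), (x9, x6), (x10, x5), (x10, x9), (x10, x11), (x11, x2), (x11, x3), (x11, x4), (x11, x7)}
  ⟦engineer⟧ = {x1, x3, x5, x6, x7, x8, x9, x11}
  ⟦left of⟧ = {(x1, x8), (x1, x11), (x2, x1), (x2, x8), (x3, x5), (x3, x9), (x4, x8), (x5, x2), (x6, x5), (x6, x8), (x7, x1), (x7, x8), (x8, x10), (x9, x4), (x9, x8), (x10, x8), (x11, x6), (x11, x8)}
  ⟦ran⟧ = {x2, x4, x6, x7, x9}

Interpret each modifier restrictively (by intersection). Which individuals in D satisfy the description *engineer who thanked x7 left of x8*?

⟦who thanked x7⟧ = {x : ⟨x, x7⟩ ∈ ⟦thanked⟧} = {x2, x4, x6, x7, x8, x11}
⟦left of x8⟧ = {x : ⟨x, x8⟩ ∈ ⟦left of⟧} = {x1, x2, x4, x6, x7, x9, x10, x11}
⟦engineer⟧ = {x1, x3, x5, x6, x7, x8, x9, x11}
… ∩ ⟦who thanked x7⟧ = {x1, x3, x5, x6, x7, x8, x9, x11} ∩ {x2, x4, x6, x7, x8, x11} = {x6, x7, x8, x11}
… ∩ ⟦left of x8⟧ = {x6, x7, x8, x11} ∩ {x1, x2, x4, x6, x7, x9, x10, x11} = {x6, x7, x11}
So ⟦engineer who thanked x7 left of x8⟧ = {x6, x7, x11}.

{x6, x7, x11}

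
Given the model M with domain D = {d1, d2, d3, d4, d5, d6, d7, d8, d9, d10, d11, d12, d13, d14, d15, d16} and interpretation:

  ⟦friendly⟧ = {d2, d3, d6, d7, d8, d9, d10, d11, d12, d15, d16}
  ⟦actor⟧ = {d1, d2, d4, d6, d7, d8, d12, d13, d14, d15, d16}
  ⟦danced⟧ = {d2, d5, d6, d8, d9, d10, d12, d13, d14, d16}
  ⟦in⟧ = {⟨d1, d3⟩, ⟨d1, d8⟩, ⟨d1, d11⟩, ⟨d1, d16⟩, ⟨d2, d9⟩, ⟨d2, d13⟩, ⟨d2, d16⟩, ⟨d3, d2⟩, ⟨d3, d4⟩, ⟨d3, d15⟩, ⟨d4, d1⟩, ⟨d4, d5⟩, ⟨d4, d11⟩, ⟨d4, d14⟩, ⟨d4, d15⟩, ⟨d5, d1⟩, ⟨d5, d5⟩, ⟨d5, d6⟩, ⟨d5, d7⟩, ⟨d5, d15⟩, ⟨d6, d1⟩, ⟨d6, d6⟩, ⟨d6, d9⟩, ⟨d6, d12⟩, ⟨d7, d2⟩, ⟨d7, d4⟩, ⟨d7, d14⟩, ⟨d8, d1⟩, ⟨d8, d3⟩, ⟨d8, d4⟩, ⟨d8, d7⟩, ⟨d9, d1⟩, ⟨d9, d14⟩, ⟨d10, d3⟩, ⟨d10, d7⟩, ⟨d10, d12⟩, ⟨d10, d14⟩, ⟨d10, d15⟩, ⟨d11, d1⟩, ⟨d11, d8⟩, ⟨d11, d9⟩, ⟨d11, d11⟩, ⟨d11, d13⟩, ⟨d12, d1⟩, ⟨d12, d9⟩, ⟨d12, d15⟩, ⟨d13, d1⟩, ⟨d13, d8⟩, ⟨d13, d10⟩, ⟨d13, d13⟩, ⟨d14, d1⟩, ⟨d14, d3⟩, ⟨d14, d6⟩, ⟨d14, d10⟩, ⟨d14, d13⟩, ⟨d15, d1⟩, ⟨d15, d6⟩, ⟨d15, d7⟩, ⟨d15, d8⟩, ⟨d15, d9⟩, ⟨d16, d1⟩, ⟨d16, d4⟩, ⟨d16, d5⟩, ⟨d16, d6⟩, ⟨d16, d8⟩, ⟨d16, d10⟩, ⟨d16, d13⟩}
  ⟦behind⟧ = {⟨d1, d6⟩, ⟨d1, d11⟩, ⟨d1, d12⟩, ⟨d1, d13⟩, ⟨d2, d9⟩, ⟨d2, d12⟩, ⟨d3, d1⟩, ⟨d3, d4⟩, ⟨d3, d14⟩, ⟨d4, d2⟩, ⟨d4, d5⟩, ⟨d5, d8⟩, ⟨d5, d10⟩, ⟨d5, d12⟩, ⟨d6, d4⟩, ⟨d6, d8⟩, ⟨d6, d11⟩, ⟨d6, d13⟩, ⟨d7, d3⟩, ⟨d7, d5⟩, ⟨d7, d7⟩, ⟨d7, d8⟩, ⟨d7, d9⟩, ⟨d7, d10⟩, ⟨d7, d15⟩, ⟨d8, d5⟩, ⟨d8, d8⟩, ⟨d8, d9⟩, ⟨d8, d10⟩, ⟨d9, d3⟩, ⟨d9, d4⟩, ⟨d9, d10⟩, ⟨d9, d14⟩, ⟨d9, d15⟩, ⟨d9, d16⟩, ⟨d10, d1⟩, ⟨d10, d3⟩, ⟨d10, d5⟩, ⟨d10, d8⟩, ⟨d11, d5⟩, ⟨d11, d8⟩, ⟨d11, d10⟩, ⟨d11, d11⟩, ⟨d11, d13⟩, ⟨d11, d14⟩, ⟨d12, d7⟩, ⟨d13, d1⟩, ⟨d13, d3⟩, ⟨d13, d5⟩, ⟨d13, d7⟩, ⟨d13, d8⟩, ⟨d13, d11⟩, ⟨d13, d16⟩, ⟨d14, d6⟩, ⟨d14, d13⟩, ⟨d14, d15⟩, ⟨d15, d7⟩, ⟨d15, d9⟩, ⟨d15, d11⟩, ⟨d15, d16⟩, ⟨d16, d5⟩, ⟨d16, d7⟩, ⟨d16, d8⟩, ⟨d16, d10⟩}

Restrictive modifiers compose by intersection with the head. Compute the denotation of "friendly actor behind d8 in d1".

{d6, d8, d16}

⟦behind d8⟧ = {x : ⟨x, d8⟩ ∈ ⟦behind⟧} = {d5, d6, d7, d8, d10, d11, d13, d16}
⟦in d1⟧ = {x : ⟨x, d1⟩ ∈ ⟦in⟧} = {d4, d5, d6, d8, d9, d11, d12, d13, d14, d15, d16}
⟦actor⟧ = {d1, d2, d4, d6, d7, d8, d12, d13, d14, d15, d16}
… ∩ ⟦behind d8⟧ = {d1, d2, d4, d6, d7, d8, d12, d13, d14, d15, d16} ∩ {d5, d6, d7, d8, d10, d11, d13, d16} = {d6, d7, d8, d13, d16}
… ∩ ⟦in d1⟧ = {d6, d7, d8, d13, d16} ∩ {d4, d5, d6, d8, d9, d11, d12, d13, d14, d15, d16} = {d6, d8, d13, d16}
… ∩ ⟦friendly⟧ = {d6, d8, d13, d16} ∩ {d2, d3, d6, d7, d8, d9, d10, d11, d12, d15, d16} = {d6, d8, d16}
So ⟦friendly actor behind d8 in d1⟧ = {d6, d8, d16}.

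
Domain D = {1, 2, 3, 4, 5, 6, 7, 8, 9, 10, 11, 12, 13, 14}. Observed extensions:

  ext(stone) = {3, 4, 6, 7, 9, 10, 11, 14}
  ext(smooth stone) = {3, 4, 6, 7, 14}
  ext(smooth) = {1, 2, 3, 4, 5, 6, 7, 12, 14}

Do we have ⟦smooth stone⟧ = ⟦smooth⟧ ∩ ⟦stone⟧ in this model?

yes

⟦smooth⟧ ∩ ⟦stone⟧ = {1, 2, 3, 4, 5, 6, 7, 12, 14} ∩ {3, 4, 6, 7, 9, 10, 11, 14} = {3, 4, 6, 7, 14}
Observed ⟦smooth stone⟧ = {3, 4, 6, 7, 14}.
These coincide, so the modifier is intersective here.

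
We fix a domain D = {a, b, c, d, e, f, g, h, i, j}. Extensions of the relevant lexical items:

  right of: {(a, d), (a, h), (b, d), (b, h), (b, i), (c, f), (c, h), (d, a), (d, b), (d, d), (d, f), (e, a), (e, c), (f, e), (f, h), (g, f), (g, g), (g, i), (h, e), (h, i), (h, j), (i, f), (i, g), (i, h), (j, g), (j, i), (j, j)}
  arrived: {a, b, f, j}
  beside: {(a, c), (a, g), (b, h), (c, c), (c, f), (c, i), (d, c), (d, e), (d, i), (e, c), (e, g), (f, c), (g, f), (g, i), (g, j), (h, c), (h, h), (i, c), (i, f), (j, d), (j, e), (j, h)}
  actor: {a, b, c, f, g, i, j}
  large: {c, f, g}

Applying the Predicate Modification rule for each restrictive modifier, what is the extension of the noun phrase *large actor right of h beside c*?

⟦right of h⟧ = {x : ⟨x, h⟩ ∈ ⟦right of⟧} = {a, b, c, f, i}
⟦beside c⟧ = {x : ⟨x, c⟩ ∈ ⟦beside⟧} = {a, c, d, e, f, h, i}
⟦actor⟧ = {a, b, c, f, g, i, j}
… ∩ ⟦right of h⟧ = {a, b, c, f, g, i, j} ∩ {a, b, c, f, i} = {a, b, c, f, i}
… ∩ ⟦beside c⟧ = {a, b, c, f, i} ∩ {a, c, d, e, f, h, i} = {a, c, f, i}
… ∩ ⟦large⟧ = {a, c, f, i} ∩ {c, f, g} = {c, f}
So ⟦large actor right of h beside c⟧ = {c, f}.

{c, f}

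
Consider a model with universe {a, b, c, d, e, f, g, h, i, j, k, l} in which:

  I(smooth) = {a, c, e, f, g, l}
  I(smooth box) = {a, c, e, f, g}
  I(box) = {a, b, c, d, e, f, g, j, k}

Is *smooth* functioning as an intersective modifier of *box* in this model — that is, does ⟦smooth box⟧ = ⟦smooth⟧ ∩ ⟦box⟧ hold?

⟦smooth⟧ ∩ ⟦box⟧ = {a, c, e, f, g, l} ∩ {a, b, c, d, e, f, g, j, k} = {a, c, e, f, g}
Observed ⟦smooth box⟧ = {a, c, e, f, g}.
These coincide, so the modifier is intersective here.

yes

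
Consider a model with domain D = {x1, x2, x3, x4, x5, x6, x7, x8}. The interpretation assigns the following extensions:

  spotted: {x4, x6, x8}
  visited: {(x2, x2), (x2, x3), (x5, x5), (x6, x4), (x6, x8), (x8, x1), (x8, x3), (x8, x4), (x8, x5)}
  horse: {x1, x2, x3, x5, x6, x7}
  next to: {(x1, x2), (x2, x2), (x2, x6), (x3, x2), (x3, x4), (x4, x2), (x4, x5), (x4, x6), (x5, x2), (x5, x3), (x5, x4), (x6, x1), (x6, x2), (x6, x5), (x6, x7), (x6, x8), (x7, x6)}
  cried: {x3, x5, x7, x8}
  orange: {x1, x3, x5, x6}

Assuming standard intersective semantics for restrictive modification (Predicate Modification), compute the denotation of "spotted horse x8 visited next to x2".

{ }

⟦x8 visited⟧ = {x : ⟨x8, x⟩ ∈ ⟦visited⟧} = {x1, x3, x4, x5}
⟦next to x2⟧ = {x : ⟨x, x2⟩ ∈ ⟦next to⟧} = {x1, x2, x3, x4, x5, x6}
⟦horse⟧ = {x1, x2, x3, x5, x6, x7}
… ∩ ⟦x8 visited⟧ = {x1, x2, x3, x5, x6, x7} ∩ {x1, x3, x4, x5} = {x1, x3, x5}
… ∩ ⟦next to x2⟧ = {x1, x3, x5} ∩ {x1, x2, x3, x4, x5, x6} = {x1, x3, x5}
… ∩ ⟦spotted⟧ = {x1, x3, x5} ∩ {x4, x6, x8} = ∅
So ⟦spotted horse x8 visited next to x2⟧ = { }.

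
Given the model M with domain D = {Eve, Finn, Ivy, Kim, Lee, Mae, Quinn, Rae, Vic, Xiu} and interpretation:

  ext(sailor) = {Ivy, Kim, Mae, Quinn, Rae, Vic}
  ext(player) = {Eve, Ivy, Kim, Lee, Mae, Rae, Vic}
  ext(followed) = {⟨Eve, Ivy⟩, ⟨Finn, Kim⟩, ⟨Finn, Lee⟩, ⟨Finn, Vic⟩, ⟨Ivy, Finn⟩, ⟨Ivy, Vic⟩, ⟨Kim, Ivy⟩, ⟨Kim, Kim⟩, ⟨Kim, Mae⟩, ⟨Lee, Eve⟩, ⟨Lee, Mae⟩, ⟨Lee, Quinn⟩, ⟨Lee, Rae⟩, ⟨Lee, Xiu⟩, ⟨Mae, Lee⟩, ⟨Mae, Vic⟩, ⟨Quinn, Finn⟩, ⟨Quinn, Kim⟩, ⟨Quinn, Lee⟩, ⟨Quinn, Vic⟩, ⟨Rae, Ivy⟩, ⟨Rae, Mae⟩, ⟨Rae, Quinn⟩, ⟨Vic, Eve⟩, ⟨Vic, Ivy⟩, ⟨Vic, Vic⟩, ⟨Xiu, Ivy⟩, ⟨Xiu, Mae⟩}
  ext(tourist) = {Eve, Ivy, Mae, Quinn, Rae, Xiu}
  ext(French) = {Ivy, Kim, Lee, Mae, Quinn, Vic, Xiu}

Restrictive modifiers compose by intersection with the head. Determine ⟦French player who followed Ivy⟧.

{Kim, Vic}

⟦who followed Ivy⟧ = {x : ⟨x, Ivy⟩ ∈ ⟦followed⟧} = {Eve, Kim, Rae, Vic, Xiu}
⟦player⟧ = {Eve, Ivy, Kim, Lee, Mae, Rae, Vic}
… ∩ ⟦who followed Ivy⟧ = {Eve, Ivy, Kim, Lee, Mae, Rae, Vic} ∩ {Eve, Kim, Rae, Vic, Xiu} = {Eve, Kim, Rae, Vic}
… ∩ ⟦French⟧ = {Eve, Kim, Rae, Vic} ∩ {Ivy, Kim, Lee, Mae, Quinn, Vic, Xiu} = {Kim, Vic}
So ⟦French player who followed Ivy⟧ = {Kim, Vic}.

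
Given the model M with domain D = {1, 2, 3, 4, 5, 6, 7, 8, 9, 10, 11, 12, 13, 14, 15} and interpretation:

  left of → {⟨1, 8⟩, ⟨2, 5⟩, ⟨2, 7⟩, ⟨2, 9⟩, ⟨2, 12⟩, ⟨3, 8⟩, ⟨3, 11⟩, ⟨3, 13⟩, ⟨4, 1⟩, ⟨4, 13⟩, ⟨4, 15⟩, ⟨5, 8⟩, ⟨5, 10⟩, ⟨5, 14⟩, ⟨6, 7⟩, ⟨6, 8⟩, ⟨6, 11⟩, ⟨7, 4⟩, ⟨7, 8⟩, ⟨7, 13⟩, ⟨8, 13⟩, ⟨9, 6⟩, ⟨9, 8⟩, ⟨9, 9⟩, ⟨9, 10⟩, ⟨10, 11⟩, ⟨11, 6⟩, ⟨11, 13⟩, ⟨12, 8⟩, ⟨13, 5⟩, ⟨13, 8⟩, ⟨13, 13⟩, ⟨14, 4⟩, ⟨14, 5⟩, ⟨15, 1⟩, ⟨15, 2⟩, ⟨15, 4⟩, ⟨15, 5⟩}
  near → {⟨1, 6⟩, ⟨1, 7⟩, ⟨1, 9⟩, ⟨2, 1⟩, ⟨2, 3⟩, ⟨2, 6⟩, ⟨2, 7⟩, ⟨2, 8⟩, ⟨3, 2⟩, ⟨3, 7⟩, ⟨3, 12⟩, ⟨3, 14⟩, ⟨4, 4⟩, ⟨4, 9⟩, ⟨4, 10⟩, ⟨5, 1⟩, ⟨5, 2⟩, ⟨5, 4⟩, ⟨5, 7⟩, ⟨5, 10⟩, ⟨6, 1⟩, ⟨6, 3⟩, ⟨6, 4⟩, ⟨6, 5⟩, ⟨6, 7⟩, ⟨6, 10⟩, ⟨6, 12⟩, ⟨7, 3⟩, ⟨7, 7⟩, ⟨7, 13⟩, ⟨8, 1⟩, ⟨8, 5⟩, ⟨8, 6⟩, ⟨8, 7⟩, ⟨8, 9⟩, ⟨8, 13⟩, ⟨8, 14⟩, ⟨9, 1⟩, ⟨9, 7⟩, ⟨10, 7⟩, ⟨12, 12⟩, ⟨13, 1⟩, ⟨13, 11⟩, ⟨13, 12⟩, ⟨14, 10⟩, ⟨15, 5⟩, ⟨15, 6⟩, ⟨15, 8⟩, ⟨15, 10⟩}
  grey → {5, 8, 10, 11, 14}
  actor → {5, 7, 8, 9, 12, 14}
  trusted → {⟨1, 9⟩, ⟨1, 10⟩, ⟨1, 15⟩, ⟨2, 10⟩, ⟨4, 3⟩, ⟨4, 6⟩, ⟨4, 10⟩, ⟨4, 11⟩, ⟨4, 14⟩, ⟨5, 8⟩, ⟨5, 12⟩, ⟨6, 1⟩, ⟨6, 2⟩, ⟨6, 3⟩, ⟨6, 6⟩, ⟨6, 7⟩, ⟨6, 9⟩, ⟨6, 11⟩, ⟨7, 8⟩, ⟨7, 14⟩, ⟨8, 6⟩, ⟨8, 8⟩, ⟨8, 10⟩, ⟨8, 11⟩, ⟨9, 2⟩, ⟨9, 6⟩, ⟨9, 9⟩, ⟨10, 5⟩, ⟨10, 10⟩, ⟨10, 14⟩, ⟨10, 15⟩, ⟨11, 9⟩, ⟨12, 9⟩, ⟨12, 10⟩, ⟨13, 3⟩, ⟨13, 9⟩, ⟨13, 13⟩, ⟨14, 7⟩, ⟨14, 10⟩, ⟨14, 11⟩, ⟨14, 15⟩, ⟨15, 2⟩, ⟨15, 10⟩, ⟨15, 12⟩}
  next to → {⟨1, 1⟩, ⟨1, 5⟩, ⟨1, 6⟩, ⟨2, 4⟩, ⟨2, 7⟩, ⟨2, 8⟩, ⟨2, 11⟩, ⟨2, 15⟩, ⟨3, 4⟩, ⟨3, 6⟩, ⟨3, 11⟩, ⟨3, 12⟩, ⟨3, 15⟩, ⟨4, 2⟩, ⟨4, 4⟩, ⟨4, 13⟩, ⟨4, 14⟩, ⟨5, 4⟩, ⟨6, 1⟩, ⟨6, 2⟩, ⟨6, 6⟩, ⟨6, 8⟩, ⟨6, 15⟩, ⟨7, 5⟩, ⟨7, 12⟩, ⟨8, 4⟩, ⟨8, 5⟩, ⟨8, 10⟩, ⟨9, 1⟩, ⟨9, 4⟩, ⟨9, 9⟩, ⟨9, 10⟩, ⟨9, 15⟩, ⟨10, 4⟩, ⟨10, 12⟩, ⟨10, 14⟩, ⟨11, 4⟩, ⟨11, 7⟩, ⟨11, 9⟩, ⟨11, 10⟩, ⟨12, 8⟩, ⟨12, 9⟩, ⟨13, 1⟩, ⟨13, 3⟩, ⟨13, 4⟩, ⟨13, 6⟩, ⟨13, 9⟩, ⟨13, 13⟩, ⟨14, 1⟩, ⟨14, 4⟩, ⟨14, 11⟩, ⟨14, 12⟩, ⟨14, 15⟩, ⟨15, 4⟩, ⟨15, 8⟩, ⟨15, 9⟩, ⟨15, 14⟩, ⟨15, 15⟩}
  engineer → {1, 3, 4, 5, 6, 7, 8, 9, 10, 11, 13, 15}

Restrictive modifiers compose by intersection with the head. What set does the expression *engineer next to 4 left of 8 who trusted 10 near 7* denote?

{ }

⟦next to 4⟧ = {x : ⟨x, 4⟩ ∈ ⟦next to⟧} = {2, 3, 4, 5, 8, 9, 10, 11, 13, 14, 15}
⟦left of 8⟧ = {x : ⟨x, 8⟩ ∈ ⟦left of⟧} = {1, 3, 5, 6, 7, 9, 12, 13}
⟦who trusted 10⟧ = {x : ⟨x, 10⟩ ∈ ⟦trusted⟧} = {1, 2, 4, 8, 10, 12, 14, 15}
⟦near 7⟧ = {x : ⟨x, 7⟩ ∈ ⟦near⟧} = {1, 2, 3, 5, 6, 7, 8, 9, 10}
⟦engineer⟧ = {1, 3, 4, 5, 6, 7, 8, 9, 10, 11, 13, 15}
… ∩ ⟦next to 4⟧ = {1, 3, 4, 5, 6, 7, 8, 9, 10, 11, 13, 15} ∩ {2, 3, 4, 5, 8, 9, 10, 11, 13, 14, 15} = {3, 4, 5, 8, 9, 10, 11, 13, 15}
… ∩ ⟦left of 8⟧ = {3, 4, 5, 8, 9, 10, 11, 13, 15} ∩ {1, 3, 5, 6, 7, 9, 12, 13} = {3, 5, 9, 13}
… ∩ ⟦who trusted 10⟧ = {3, 5, 9, 13} ∩ {1, 2, 4, 8, 10, 12, 14, 15} = ∅
… ∩ ⟦near 7⟧ = ∅ ∩ {1, 2, 3, 5, 6, 7, 8, 9, 10} = ∅
So ⟦engineer next to 4 left of 8 who trusted 10 near 7⟧ = { }.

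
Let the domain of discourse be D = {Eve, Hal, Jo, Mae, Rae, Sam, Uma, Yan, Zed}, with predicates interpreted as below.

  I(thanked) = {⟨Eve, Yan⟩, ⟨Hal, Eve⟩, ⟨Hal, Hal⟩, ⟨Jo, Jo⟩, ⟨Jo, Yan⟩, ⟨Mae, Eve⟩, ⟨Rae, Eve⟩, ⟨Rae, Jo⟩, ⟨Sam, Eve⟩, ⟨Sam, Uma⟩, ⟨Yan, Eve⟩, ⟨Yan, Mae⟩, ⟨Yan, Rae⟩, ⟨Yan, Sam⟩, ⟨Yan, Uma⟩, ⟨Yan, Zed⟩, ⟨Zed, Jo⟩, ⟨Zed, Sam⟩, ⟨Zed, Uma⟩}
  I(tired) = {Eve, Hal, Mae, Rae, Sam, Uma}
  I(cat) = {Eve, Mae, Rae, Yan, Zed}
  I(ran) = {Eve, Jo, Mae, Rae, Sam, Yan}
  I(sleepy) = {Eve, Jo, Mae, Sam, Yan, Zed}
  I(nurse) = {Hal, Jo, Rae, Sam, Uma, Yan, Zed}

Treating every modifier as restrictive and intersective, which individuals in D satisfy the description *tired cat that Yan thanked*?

⟦that Yan thanked⟧ = {x : ⟨Yan, x⟩ ∈ ⟦thanked⟧} = {Eve, Mae, Rae, Sam, Uma, Zed}
⟦cat⟧ = {Eve, Mae, Rae, Yan, Zed}
… ∩ ⟦that Yan thanked⟧ = {Eve, Mae, Rae, Yan, Zed} ∩ {Eve, Mae, Rae, Sam, Uma, Zed} = {Eve, Mae, Rae, Zed}
… ∩ ⟦tired⟧ = {Eve, Mae, Rae, Zed} ∩ {Eve, Hal, Mae, Rae, Sam, Uma} = {Eve, Mae, Rae}
So ⟦tired cat that Yan thanked⟧ = {Eve, Mae, Rae}.

{Eve, Mae, Rae}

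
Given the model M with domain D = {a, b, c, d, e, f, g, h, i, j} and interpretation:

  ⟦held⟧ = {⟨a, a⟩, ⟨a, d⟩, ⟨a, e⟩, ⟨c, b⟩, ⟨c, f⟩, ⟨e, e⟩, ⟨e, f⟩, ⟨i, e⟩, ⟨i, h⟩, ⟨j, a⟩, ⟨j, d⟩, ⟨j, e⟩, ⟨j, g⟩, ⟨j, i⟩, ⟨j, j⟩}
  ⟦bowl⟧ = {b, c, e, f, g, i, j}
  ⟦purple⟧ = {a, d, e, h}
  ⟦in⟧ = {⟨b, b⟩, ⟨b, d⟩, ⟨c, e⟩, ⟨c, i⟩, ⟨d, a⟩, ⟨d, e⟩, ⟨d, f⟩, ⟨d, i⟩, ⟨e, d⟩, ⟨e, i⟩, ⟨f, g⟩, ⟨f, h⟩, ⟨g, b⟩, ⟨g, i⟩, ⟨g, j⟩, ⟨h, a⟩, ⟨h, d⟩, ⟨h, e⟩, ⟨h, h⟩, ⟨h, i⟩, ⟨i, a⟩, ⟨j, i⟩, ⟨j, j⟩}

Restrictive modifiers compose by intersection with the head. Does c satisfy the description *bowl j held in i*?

no

⟦j held⟧ = {x : ⟨j, x⟩ ∈ ⟦held⟧} = {a, d, e, g, i, j}
⟦in i⟧ = {x : ⟨x, i⟩ ∈ ⟦in⟧} = {c, d, e, g, h, j}
⟦bowl⟧ = {b, c, e, f, g, i, j}
… ∩ ⟦j held⟧ = {b, c, e, f, g, i, j} ∩ {a, d, e, g, i, j} = {e, g, i, j}
… ∩ ⟦in i⟧ = {e, g, i, j} ∩ {c, d, e, g, h, j} = {e, g, j}
⟦bowl j held in i⟧ = {e, g, j}; c ∉ this set.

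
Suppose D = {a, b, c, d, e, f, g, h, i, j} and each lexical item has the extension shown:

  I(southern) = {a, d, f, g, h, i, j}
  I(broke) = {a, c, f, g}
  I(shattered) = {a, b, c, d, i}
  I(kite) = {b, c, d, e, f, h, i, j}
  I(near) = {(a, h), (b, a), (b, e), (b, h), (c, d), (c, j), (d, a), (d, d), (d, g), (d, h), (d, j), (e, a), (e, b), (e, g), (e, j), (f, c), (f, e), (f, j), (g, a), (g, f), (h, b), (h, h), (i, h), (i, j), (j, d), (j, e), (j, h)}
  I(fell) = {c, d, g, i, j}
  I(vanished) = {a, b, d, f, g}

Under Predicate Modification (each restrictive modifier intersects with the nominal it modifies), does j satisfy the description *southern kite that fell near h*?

⟦that fell⟧ = ⟦fell⟧ = {c, d, g, i, j}
⟦near h⟧ = {x : ⟨x, h⟩ ∈ ⟦near⟧} = {a, b, d, h, i, j}
⟦kite⟧ = {b, c, d, e, f, h, i, j}
… ∩ ⟦that fell⟧ = {b, c, d, e, f, h, i, j} ∩ {c, d, g, i, j} = {c, d, i, j}
… ∩ ⟦near h⟧ = {c, d, i, j} ∩ {a, b, d, h, i, j} = {d, i, j}
… ∩ ⟦southern⟧ = {d, i, j} ∩ {a, d, f, g, h, i, j} = {d, i, j}
⟦southern kite that fell near h⟧ = {d, i, j}; j ∈ this set.

yes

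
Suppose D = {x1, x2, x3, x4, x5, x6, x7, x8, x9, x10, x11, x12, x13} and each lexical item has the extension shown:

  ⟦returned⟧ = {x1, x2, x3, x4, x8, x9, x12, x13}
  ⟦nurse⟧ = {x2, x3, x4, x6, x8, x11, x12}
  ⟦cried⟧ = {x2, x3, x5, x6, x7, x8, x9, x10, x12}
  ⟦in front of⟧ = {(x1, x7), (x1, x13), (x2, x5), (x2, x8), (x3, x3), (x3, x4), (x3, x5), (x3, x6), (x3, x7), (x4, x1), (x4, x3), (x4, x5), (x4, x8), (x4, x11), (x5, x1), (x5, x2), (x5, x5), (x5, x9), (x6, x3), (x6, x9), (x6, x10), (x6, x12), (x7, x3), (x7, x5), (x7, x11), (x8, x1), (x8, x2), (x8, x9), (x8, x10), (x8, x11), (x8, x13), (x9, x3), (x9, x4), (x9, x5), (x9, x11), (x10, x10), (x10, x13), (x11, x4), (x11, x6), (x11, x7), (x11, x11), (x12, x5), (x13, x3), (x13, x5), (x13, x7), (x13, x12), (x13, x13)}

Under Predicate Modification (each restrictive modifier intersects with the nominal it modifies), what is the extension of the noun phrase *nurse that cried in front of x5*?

⟦that cried⟧ = ⟦cried⟧ = {x2, x3, x5, x6, x7, x8, x9, x10, x12}
⟦in front of x5⟧ = {x : ⟨x, x5⟩ ∈ ⟦in front of⟧} = {x2, x3, x4, x5, x7, x9, x12, x13}
⟦nurse⟧ = {x2, x3, x4, x6, x8, x11, x12}
… ∩ ⟦that cried⟧ = {x2, x3, x4, x6, x8, x11, x12} ∩ {x2, x3, x5, x6, x7, x8, x9, x10, x12} = {x2, x3, x6, x8, x12}
… ∩ ⟦in front of x5⟧ = {x2, x3, x6, x8, x12} ∩ {x2, x3, x4, x5, x7, x9, x12, x13} = {x2, x3, x12}
So ⟦nurse that cried in front of x5⟧ = {x2, x3, x12}.

{x2, x3, x12}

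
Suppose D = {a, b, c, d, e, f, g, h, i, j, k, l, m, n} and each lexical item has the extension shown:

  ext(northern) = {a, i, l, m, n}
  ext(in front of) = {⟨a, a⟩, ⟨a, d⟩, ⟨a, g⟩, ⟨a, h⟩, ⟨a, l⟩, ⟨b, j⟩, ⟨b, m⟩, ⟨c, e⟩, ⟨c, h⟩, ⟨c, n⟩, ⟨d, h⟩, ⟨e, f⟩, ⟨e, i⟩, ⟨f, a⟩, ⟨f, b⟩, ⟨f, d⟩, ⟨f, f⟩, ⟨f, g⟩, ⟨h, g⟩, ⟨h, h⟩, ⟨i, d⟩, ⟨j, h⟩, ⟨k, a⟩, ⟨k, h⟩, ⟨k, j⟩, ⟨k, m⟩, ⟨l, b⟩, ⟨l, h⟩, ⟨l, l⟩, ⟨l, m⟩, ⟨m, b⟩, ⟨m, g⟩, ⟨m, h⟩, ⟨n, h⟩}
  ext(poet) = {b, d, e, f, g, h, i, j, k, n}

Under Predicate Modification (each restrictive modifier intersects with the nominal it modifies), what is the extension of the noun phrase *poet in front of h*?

{d, h, j, k, n}

⟦in front of h⟧ = {x : ⟨x, h⟩ ∈ ⟦in front of⟧} = {a, c, d, h, j, k, l, m, n}
⟦poet⟧ = {b, d, e, f, g, h, i, j, k, n}
… ∩ ⟦in front of h⟧ = {b, d, e, f, g, h, i, j, k, n} ∩ {a, c, d, h, j, k, l, m, n} = {d, h, j, k, n}
So ⟦poet in front of h⟧ = {d, h, j, k, n}.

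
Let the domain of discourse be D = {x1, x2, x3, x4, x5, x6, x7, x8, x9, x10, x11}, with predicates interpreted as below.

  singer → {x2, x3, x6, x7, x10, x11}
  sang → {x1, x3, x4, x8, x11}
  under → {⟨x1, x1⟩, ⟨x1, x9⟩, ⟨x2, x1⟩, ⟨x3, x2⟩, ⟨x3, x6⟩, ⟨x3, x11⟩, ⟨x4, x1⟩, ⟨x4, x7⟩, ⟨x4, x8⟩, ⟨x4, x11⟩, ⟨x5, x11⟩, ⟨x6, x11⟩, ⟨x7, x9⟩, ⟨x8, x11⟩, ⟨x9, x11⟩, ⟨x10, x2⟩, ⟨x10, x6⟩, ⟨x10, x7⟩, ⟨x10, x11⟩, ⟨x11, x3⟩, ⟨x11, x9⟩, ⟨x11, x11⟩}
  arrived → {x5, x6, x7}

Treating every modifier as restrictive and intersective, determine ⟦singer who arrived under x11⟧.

{x6}

⟦who arrived⟧ = ⟦arrived⟧ = {x5, x6, x7}
⟦under x11⟧ = {x : ⟨x, x11⟩ ∈ ⟦under⟧} = {x3, x4, x5, x6, x8, x9, x10, x11}
⟦singer⟧ = {x2, x3, x6, x7, x10, x11}
… ∩ ⟦who arrived⟧ = {x2, x3, x6, x7, x10, x11} ∩ {x5, x6, x7} = {x6, x7}
… ∩ ⟦under x11⟧ = {x6, x7} ∩ {x3, x4, x5, x6, x8, x9, x10, x11} = {x6}
So ⟦singer who arrived under x11⟧ = {x6}.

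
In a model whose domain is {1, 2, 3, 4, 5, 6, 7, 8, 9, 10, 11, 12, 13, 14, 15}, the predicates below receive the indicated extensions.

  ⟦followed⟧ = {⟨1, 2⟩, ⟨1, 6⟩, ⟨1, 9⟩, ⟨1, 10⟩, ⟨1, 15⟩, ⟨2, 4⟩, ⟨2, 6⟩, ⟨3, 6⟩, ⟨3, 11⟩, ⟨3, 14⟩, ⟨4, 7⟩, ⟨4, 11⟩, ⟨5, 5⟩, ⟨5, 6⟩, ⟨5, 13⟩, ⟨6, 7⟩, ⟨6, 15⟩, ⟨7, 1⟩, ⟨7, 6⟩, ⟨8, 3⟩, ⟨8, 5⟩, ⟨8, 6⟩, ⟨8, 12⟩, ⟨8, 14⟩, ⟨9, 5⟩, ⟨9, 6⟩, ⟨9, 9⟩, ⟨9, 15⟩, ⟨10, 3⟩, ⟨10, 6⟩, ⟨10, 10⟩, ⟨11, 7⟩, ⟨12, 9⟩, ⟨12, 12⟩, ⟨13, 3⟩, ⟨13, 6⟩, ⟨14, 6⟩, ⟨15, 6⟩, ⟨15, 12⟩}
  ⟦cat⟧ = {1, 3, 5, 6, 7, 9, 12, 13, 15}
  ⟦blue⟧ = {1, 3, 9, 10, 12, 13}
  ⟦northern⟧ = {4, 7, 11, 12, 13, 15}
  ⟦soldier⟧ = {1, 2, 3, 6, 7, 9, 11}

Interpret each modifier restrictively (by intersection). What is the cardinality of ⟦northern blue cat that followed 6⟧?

⟦that followed 6⟧ = {x : ⟨x, 6⟩ ∈ ⟦followed⟧} = {1, 2, 3, 5, 7, 8, 9, 10, 13, 14, 15}
⟦cat⟧ = {1, 3, 5, 6, 7, 9, 12, 13, 15}
… ∩ ⟦that followed 6⟧ = {1, 3, 5, 6, 7, 9, 12, 13, 15} ∩ {1, 2, 3, 5, 7, 8, 9, 10, 13, 14, 15} = {1, 3, 5, 7, 9, 13, 15}
… ∩ ⟦northern⟧ = {1, 3, 5, 7, 9, 13, 15} ∩ {4, 7, 11, 12, 13, 15} = {7, 13, 15}
… ∩ ⟦blue⟧ = {7, 13, 15} ∩ {1, 3, 9, 10, 12, 13} = {13}
⟦northern blue cat that followed 6⟧ = {13}, so the cardinality is 1.

1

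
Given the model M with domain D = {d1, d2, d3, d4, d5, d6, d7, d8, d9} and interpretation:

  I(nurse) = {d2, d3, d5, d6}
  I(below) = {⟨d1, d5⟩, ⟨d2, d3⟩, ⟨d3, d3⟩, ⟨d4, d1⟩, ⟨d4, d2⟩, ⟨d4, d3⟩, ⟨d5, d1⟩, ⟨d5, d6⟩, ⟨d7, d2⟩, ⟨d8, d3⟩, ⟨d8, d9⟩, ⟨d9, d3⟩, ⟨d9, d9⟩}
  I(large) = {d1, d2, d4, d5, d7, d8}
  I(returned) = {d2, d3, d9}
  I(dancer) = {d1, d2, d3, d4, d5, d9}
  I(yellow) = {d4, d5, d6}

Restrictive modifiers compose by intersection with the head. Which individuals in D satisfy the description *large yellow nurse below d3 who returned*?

⟦below d3⟧ = {x : ⟨x, d3⟩ ∈ ⟦below⟧} = {d2, d3, d4, d8, d9}
⟦who returned⟧ = ⟦returned⟧ = {d2, d3, d9}
⟦nurse⟧ = {d2, d3, d5, d6}
… ∩ ⟦below d3⟧ = {d2, d3, d5, d6} ∩ {d2, d3, d4, d8, d9} = {d2, d3}
… ∩ ⟦who returned⟧ = {d2, d3} ∩ {d2, d3, d9} = {d2, d3}
… ∩ ⟦large⟧ = {d2, d3} ∩ {d1, d2, d4, d5, d7, d8} = {d2}
… ∩ ⟦yellow⟧ = {d2} ∩ {d4, d5, d6} = ∅
So ⟦large yellow nurse below d3 who returned⟧ = ∅.

∅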